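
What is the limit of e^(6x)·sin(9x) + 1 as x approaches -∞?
Evaluate the dominant behaviour as x → -∞; each term tends to a finite value or vanishes.
Limit = 1.

Final answer: 1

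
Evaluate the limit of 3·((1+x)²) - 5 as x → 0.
Direct substitution at x = 0 gives -2.

Final answer: -2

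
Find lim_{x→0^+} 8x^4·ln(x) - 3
The product is a 0·∞ indeterminate form at x → 0⁺.
Rewrite the product as 8·ln(x) / x^(-4) and apply L'Hôpital, or use the standard hierarchy x^(-4) ≫ |ln x| as x → 0⁺.
The indeterminate product → 0, so the limit = -3.

Final answer: -3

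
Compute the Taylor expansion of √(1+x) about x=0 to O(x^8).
33·x^7/2048 - 21·x^6/1024 + 7·x^5/256 - 5·x^4/128 + x^3/16 - x^2/8 + x/2 + 1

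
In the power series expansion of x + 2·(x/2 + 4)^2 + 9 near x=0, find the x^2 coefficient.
Expand to order 2: x + 2·(x/2 + 4)^2 + 9 = x^2/2 + 9·x + 41 + O(x^3).
The coefficient of x^2 is 1/2.

Final answer: 1/2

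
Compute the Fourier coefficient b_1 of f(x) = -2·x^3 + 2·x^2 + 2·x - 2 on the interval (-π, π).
b_1 = (1/π) ∫_{-π}^{π} f(x)·sin(1x) dx.
Evaluate the integral (use parity and integration by parts as needed): b_1 = 28 - 4·π^2.

Final answer: 28 - 4·π^2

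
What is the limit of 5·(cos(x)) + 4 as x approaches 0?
Direct substitution at x = 0 gives 9.

Final answer: 9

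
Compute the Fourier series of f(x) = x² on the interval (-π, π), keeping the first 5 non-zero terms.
-4·cos(x) + cos(2·x) - 4·cos(3·x)/9 + cos(4·x)/4 + π^2/3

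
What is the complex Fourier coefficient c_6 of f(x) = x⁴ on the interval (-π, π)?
Compute the real Fourier coefficients first: a_6 = -1/27 + 2·π^2/9, b_6 = 0.
Then c_6 = (a_6 − i·b_6)/2 = -1/54 + π^2/9.

Final answer: -1/54 + π^2/9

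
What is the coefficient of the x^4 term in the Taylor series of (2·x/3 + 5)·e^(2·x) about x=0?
Expand to order 4: (2·x/3 + 5)·e^(2·x) = 38·x^4/9 + 8·x^3 + 34·x^2/3 + 32·x/3 + 5 + O(x^5).
The coefficient of x^4 is 38/9.

Final answer: 38/9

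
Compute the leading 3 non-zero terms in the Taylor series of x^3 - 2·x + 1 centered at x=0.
x^3 - 2·x + 1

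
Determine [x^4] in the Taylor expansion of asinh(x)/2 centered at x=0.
Expand to order 4: asinh(x)/2 = -x^3/12 + x/2 + O(x^5).
The coefficient of x^4 is 0.

Final answer: 0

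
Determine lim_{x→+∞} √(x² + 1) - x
This is an ∞ − ∞ indeterminate form.
Multiply and divide by the conjugate √(x²+1) + x; the x² terms cancel, leaving 1/(√(x²+1)+x) → 0.
Limit = 0.

Final answer: 0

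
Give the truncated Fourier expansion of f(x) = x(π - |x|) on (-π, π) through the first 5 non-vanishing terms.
8·sin(x)/π + 8·sin(3·x)/(27·π) + 8·sin(5·x)/(125·π) + 8·sin(7·x)/(343·π) + 8·sin(9·x)/(729·π)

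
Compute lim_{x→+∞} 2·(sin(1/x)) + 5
Evaluate the dominant behaviour as x → +∞; each term tends to a finite value or vanishes.
Limit = 5.

Final answer: 5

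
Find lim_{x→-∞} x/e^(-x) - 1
The quotient is an ∞/∞ indeterminate form as x → -∞.
Compare growth rates of the dominant terms (exponentials ≫ polynomials ≫ logarithms), or apply L'Hôpital's rule; the quotient → 0.
Adding the constant: 0 - 1 = -1. Limit = -1.

Final answer: -1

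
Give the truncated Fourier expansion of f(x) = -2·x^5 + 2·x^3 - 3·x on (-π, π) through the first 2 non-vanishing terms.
(-510 - 4·π^4 + 84·π^2)·sin(x) + (-12·π^2 + 21 + 2·π^4)·sin(2·x)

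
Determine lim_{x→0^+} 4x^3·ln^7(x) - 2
The product is a 0·∞ indeterminate form at x → 0⁺.
Rewrite the product as 4·ln^7(x) / x^(-3) and apply L'Hôpital, or use the standard hierarchy x^(-3) ≫ |ln x|^7 as x → 0⁺.
The indeterminate product → 0, so the limit = -2.

Final answer: -2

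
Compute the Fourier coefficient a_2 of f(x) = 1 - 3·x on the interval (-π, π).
a_2 = (1/π) ∫_{-π}^{π} f(x)·cos(2x) dx.
Evaluate the integral (use parity and integration by parts as needed): a_2 = 0.

Final answer: 0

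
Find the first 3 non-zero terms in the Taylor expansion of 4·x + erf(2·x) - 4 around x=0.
-16·x^3/(3·√(π)) + x·(4/√(π) + 4) - 4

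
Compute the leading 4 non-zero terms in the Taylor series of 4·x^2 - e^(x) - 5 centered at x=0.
-x^3/6 + 7·x^2/2 - x - 6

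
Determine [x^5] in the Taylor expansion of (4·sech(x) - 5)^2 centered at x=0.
Expand to order 5: (4·sech(x) - 5)^2 = 7·x^4/3 + 4·x^2 + 1 + O(x^6).
The coefficient of x^5 is 0.

Final answer: 0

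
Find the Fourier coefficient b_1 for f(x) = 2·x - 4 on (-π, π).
b_1 = (1/π) ∫_{-π}^{π} f(x)·sin(1x) dx.
Evaluate the integral (use parity and integration by parts as needed): b_1 = 4.

Final answer: 4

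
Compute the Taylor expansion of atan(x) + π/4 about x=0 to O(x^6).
x^5/5 - x^3/3 + x + π/4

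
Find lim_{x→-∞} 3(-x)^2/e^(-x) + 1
The quotient is an ∞/∞ indeterminate form as x → -∞.
Compare growth rates of the dominant terms (exponentials ≫ polynomials ≫ logarithms), or apply L'Hôpital's rule; the quotient → 0.
Adding the constant: 0 + 1 = 1. Limit = 1.

Final answer: 1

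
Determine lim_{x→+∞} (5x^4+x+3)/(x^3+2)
This is an ∞/∞ indeterminate form as x → +∞.
Divide numerator and denominator by x^4 and let the lower-order terms vanish; the numerator's degree 4 exceeds the denominator's degree 3, so the quotient diverges.
Limit = ∞.

Final answer: ∞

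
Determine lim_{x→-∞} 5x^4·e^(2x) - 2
The product is a 0·∞ indeterminate form at x → -∞.
Rewrite the product as 5x^4 / e^(-2x) (an ∞/∞ form) and apply L'Hôpital, or use the standard hierarchy e^(2|x|) ≫ |x^4| as x → -∞.
The indeterminate product → 0, so the limit = -2.

Final answer: -2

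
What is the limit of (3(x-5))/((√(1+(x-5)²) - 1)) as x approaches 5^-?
Both numerator and denominator → 0 as x → 5^-; this is a 0/0 indeterminate form.
Expand each to leading order near x = 5: numerator ~ 3·(x - 5), denominator ~ (x - 5)^2/2.
The limit of the ratio is -∞.

Final answer: -∞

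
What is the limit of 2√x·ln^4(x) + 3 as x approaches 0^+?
The product is a 0·∞ indeterminate form at x → 0⁺.
Rewrite the product as 2·ln^4(x) / x^(-1/2) and apply L'Hôpital, or use the standard hierarchy x^(-1/2) ≫ |ln x|^4 as x → 0⁺.
The indeterminate product → 0, so the limit = 3.

Final answer: 3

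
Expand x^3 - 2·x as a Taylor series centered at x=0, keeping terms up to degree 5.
x^3 - 2·x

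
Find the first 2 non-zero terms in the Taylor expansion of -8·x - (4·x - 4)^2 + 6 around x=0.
24·x - 10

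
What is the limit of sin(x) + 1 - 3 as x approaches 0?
Direct substitution at x = 0 gives -2.

Final answer: -2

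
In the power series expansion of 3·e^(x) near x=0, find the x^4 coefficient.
Expand to order 4: 3·e^(x) = x^4/8 + x^3/2 + 3·x^2/2 + 3·x + 3 + O(x^5).
The coefficient of x^4 is 1/8.

Final answer: 1/8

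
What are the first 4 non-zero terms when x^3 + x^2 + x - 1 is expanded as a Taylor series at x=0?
x^3 + x^2 + x - 1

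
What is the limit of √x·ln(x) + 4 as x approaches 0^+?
The product is a 0·∞ indeterminate form at x → 0⁺.
Rewrite the product as ln(x) / x^(-1/2) and apply L'Hôpital, or use the standard hierarchy x^(-1/2) ≫ |ln x| as x → 0⁺.
The indeterminate product → 0, so the limit = 4.

Final answer: 4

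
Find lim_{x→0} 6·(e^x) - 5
Direct substitution at x = 0 gives 1.

Final answer: 1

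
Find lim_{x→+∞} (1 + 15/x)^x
As x → +∞: this is the defining limit (1 + 15/x)^x → e^15.
Limit = e^(15).

Final answer: e^(15)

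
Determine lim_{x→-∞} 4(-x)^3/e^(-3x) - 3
The quotient is an ∞/∞ indeterminate form as x → -∞.
Compare growth rates of the dominant terms (exponentials ≫ polynomials ≫ logarithms), or apply L'Hôpital's rule; the quotient → 0.
Adding the constant: 0 - 3 = -3. Limit = -3.

Final answer: -3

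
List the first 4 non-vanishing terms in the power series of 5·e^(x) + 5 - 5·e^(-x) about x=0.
x^5/12 + 5·x^3/3 + 10·x + 5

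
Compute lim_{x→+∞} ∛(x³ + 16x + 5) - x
This is an ∞ − ∞ indeterminate form.
Multiply by (A² + AB + B²)/(A² + AB + B²) where A = ∛(x³+16x + 5), B = x to use A³ − B³ = (A−B)(A²+AB+B²); the x³ terms cancel, leaving (16x + 5)/(A²+AB+B²) with denominator ~ 3x², so the limit is 0.
Limit = 0.

Final answer: 0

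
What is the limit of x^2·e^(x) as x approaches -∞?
This is a 0·∞ indeterminate form at x → -∞.
Rewrite the product as x^2 / e^(-x) (an ∞/∞ form) and apply L'Hôpital, or use the standard hierarchy e^(|x|) ≫ |x^2| as x → -∞.
The indeterminate product → 0, so the limit = 0.

Final answer: 0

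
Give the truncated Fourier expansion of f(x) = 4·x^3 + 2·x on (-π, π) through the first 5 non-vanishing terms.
(-44 + 8·π^2)·sin(x) + (4 - 4·π^2)·sin(2·x) + (-4/9 + 8·π^2/3)·sin(3·x) + (-2·π^2 - 1/4)·sin(4·x) + (52/125 + 8·π^2/5)·sin(5·x)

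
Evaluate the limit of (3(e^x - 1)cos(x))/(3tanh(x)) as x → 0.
Both numerator and denominator → 0 as x → 0; this is a 0/0 indeterminate form.
Expand each to leading order near x = 0: numerator ~ 3·x, denominator ~ 3·x.
The limit of the ratio is 1.

Final answer: 1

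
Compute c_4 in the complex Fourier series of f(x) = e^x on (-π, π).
Compute the real Fourier coefficients first: a_4 = (-1 + e^(2·π))·e^(-π)/(17·π), b_4 = (4 - 4·e^(2·π))·e^(-π)/(17·π).
Then c_4 = (a_4 − i·b_4)/2 = -e^(-π)/(34·π) + e^(π)/(34·π) - 2·i·e^(-π)/(17·π) + 2·i·e^(π)/(17·π).

Final answer: -e^(-π)/(34·π) + e^(π)/(34·π) - 2·i·e^(-π)/(17·π) + 2·i·e^(π)/(17·π)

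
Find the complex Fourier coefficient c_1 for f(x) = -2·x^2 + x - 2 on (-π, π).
Compute the real Fourier coefficients first: a_1 = 8, b_1 = 2.
Then c_1 = (a_1 − i·b_1)/2 = 4 - i.

Final answer: 4 - i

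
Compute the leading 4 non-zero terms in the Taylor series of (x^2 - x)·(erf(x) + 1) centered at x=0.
2·x^4/(3·√(π)) + 2·x^3/√(π) + x^2·(1 - 2/√(π)) - x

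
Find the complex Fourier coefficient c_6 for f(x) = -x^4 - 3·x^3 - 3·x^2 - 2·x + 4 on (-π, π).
Compute the real Fourier coefficients first: a_6 = -2·π^2/9 - 8/27, b_6 = 1/2 + π^2.
Then c_6 = (a_6 − i·b_6)/2 = -π^2/9 - 4/27 - i·π^2/2 - i/4.

Final answer: -π^2/9 - 4/27 - i·π^2/2 - i/4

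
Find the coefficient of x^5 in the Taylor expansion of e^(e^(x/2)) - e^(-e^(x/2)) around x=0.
Expand to order 5: e^(e^(x/2)) - e^(-e^(x/2)) = x^5·(e^(-1)/1920 + 13·e/960) + x^4·(-e^(-1)/384 + 5·e/128) + x^3·(-e^(-1)/48 + 5·e/48) + e·x^2/4 + x·(e^(-1)/2 + e/2) - e^(-1) + e + O(x^6).
The coefficient of x^5 is e^(-1)/1920 + 13·e/960.

Final answer: e^(-1)/1920 + 13·e/960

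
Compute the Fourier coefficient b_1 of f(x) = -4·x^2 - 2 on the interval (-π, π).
b_1 = (1/π) ∫_{-π}^{π} f(x)·sin(1x) dx.
Evaluate the integral (use parity and integration by parts as needed): b_1 = 0.

Final answer: 0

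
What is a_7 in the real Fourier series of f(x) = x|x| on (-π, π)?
a_7 = (1/π) ∫_{-π}^{π} f(x)·cos(7x) dx.
Evaluate the integral (use parity and integration by parts as needed): a_7 = 0.

Final answer: 0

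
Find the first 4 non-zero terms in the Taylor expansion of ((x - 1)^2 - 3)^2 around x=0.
x^4 - 4·x^3 + 8·x + 4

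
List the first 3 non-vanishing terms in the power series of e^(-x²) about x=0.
x^4/2 - x^2 + 1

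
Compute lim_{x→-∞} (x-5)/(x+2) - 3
Evaluate the dominant behaviour as x → -∞; each term tends to a finite value or vanishes.
Limit = -2.

Final answer: -2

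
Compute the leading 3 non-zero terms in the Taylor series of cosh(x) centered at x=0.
x^4/24 + x^2/2 + 1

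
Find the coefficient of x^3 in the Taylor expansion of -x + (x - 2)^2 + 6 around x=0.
Expand to order 3: -x + (x - 2)^2 + 6 = x^2 - 5·x + 10 + O(x^4).
The coefficient of x^3 is 0.

Final answer: 0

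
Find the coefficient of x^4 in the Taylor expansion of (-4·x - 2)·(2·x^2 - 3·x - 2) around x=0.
Expand to order 4: (-4·x - 2)·(2·x^2 - 3·x - 2) = -8·x^3 + 8·x^2 + 14·x + 4 + O(x^5).
The coefficient of x^4 is 0.

Final answer: 0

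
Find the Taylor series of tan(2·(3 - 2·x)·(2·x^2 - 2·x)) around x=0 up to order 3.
-584·x^3 + 20·x^2 - 12·x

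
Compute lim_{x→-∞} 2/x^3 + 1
Evaluate the dominant behaviour as x → -∞; each term tends to a finite value or vanishes.
Limit = 1.

Final answer: 1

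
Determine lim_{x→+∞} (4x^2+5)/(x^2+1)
This is an ∞/∞ indeterminate form as x → +∞.
Divide numerator and denominator by x^2 and let the lower-order terms vanish; the leading terms give 4/1 = 4.
Limit = 4.

Final answer: 4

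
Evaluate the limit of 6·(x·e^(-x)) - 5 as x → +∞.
Evaluate the dominant behaviour as x → +∞; each term tends to a finite value or vanishes.
Limit = -5.

Final answer: -5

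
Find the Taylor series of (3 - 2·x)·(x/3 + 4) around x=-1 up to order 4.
55/3 - 17·(x + 1)/3 - 2·(x + 1)^2/3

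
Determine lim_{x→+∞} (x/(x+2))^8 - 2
As x → +∞: x/(x+2) = 1/(1 + 2/x) → 1, and the 8th power of a limit-1 base also → 1; with the additive constant, 1 - 2 = -1.
Limit = -1.

Final answer: -1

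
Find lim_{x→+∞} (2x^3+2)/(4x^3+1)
This is an ∞/∞ indeterminate form as x → +∞.
Divide numerator and denominator by x^3 and let the lower-order terms vanish; the leading terms give 2/4 = 1/2.
Limit = 1/2.

Final answer: 1/2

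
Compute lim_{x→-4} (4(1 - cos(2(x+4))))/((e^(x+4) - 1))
Both numerator and denominator → 0 as x → -4; this is a 0/0 indeterminate form.
Expand each to leading order near x = -4: numerator ~ 8·(x + 4)^2, denominator ~ (x + 4).
The limit of the ratio is 0.

Final answer: 0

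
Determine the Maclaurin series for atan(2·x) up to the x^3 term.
-8·x^3/3 + 2·x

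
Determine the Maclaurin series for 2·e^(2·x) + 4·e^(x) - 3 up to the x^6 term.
11·x^6/60 + 17·x^5/30 + 3·x^4/2 + 10·x^3/3 + 6·x^2 + 8·x + 3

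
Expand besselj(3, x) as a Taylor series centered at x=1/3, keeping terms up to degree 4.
besselj(3, 1/3) + (-besselj(4, 1/3)/2 + besselj(2, 1/3)/2)·(x - 1/3) + (-besselj(3, 1/3)/4 + besselj(5, 1/3)/8 + besselj(1, 1/3)/8)·(x - 1/3)^2 + (-besselj(2, 1/3)/16 - besselj(6, 1/3)/48 + besselj(4, 1/3)/16 + besselj(0, 1/3)/48)·(x - 1/3)^3 + (-5·besselj(1, 1/3)/384 - besselj(5, 1/3)/96 + besselj(7, 1/3)/384 + besselj(3, 1/3)/64)·(x - 1/3)^4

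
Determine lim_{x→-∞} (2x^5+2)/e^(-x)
This is an ∞/∞ indeterminate form as x → -∞.
Compare growth rates of the dominant terms (exponentials ≫ polynomials ≫ logarithms), or apply L'Hôpital's rule; the quotient → 0.
Limit = 0.

Final answer: 0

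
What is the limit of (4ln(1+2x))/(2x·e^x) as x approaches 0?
Both numerator and denominator → 0 as x → 0; this is a 0/0 indeterminate form.
Expand each to leading order near x = 0: numerator ~ 8·x, denominator ~ 2·x.
The limit of the ratio is 4.

Final answer: 4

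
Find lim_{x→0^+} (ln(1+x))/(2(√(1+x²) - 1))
Both numerator and denominator → 0 as x → 0^+; this is a 0/0 indeterminate form.
Expand each to leading order near x = 0: numerator ~ x, denominator ~ x^2.
The limit of the ratio is ∞.

Final answer: ∞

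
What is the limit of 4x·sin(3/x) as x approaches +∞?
As x → +∞: let u = 3/x → 0⁺; then 4·x·sin(3/x) = 4·3·sin(u)/u → 4·3·1 = 12.
Limit = 12.

Final answer: 12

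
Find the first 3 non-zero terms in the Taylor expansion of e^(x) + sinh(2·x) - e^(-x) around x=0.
17·x^5/60 + 5·x^3/3 + 4·x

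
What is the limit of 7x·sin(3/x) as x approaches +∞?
As x → +∞: let u = 3/x → 0⁺; then 7·x·sin(3/x) = 7·3·sin(u)/u → 7·3·1 = 21.
Limit = 21.

Final answer: 21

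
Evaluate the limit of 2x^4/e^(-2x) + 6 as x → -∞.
The quotient is an ∞/∞ indeterminate form as x → -∞.
Compare growth rates of the dominant terms (exponentials ≫ polynomials ≫ logarithms), or apply L'Hôpital's rule; the quotient → 0.
Adding the constant: 0 + 6 = 6. Limit = 6.

Final answer: 6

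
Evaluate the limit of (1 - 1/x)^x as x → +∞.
As x → +∞: this is the defining limit (1 - 1/x)^x → e^(-1).
Limit = e^(-1).

Final answer: e^(-1)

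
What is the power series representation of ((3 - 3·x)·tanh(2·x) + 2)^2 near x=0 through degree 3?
-104·x^3 + 12·x^2 + 24·x + 4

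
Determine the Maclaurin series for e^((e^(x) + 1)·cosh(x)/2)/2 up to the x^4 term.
281·e·x^4/768 + 35·e·x^3/96 + 7·e·x^2/16 + e·x/4 + e/2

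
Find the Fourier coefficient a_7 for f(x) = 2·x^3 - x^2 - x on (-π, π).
a_7 = (1/π) ∫_{-π}^{π} f(x)·cos(7x) dx.
Evaluate the integral (use parity and integration by parts as needed): a_7 = 4/49.

Final answer: 4/49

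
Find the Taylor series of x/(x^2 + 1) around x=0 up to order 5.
x^5 - x^3 + x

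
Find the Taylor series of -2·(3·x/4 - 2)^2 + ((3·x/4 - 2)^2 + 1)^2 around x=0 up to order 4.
81·x^4/256 - 27·x^3/8 + 27·x^2/2 - 24·x + 17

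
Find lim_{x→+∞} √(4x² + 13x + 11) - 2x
As x → +∞: multiply by the conjugate to get (13x+11)/(√(4x²+13x+11)+2x); the denominator ~ 4x, so the limit is 13/4.
Limit = 13/4.

Final answer: 13/4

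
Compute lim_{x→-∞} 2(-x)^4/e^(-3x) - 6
The quotient is an ∞/∞ indeterminate form as x → -∞.
Compare growth rates of the dominant terms (exponentials ≫ polynomials ≫ logarithms), or apply L'Hôpital's rule; the quotient → 0.
Adding the constant: 0 - 6 = -6. Limit = -6.

Final answer: -6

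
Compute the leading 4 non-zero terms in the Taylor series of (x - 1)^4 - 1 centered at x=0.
x^4 - 4·x^3 + 6·x^2 - 4·x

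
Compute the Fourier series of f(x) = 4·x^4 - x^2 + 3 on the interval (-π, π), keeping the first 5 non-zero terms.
(196 - 32·π^2)·cos(x) + (-13 + 8·π^2)·cos(2·x) + (76/27 - 32·π^2/9)·cos(3·x) + (-1 + 2·π^2)·cos(4·x) - π^2/3 + 3 + 4·π^4/5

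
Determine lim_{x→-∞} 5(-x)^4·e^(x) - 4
The product is a 0·∞ indeterminate form at x → -∞.
Rewrite the product as 5(-x)^4 / e^(-x) (an ∞/∞ form) and apply L'Hôpital, or use the standard hierarchy e^(|x|) ≫ |(-x)^4| as x → -∞.
The indeterminate product → 0, so the limit = -4.

Final answer: -4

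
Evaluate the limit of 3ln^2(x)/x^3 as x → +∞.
This is an ∞/∞ indeterminate form as x → +∞.
The polynomial denominator x^3 dominates the logarithmic numerator (any positive power of x ≫ ln^2(x) as x → ∞), so the quotient → 0.
Limit = 0.

Final answer: 0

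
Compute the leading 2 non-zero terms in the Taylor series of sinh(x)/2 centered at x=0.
x^3/12 + x/2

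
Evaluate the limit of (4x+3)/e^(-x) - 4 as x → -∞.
The quotient is an ∞/∞ indeterminate form as x → -∞.
Compare growth rates of the dominant terms (exponentials ≫ polynomials ≫ logarithms), or apply L'Hôpital's rule; the quotient → 0.
Adding the constant: 0 - 4 = -4. Limit = -4.

Final answer: -4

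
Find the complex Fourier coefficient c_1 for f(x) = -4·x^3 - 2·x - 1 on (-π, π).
Compute the real Fourier coefficients first: a_1 = 0, b_1 = 44 - 8·π^2.
Then c_1 = (a_1 − i·b_1)/2 = -22·i + 4·i·π^2.

Final answer: -22·i + 4·i·π^2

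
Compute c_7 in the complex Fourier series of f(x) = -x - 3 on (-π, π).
Compute the real Fourier coefficients first: a_7 = 0, b_7 = -2/7.
Then c_7 = (a_7 − i·b_7)/2 = i/7.

Final answer: i/7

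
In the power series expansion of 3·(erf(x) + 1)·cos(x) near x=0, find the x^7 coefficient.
Expand to order 7: 3·(erf(x) + 1)·cos(x) = -449·x^7/(840·√(π)) - x^6/240 + 37·x^5/(20·√(π)) + x^4/8 - 5·x^3/√(π) - 3·x^2/2 + 6·x/√(π) + 3 + O(x^8).
The coefficient of x^7 is -449/(840·√(π)).

Final answer: -449/(840·√(π))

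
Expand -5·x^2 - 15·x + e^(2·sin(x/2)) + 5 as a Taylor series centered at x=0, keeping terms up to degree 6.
-x^6/240 - 23·x^5/1920 + x^3/8 - 9·x^2/2 - 14·x + 6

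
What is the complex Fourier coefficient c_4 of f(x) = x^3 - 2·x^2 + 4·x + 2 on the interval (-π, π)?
Compute the real Fourier coefficients first: a_4 = -1/2, b_4 = -π^2/2 - 29/16.
Then c_4 = (a_4 − i·b_4)/2 = -1/4 + 29·i/32 + i·π^2/4.

Final answer: -1/4 + 29·i/32 + i·π^2/4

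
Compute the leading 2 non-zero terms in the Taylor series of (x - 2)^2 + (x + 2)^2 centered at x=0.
2·x^2 + 8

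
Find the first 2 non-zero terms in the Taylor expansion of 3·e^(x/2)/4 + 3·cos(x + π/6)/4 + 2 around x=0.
x^2·(3/32 - 3·√(3)/16) + 3·√(3)/8 + 11/4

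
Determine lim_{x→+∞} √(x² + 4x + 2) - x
This is an ∞ − ∞ indeterminate form.
Multiply and divide by the conjugate √(x²+4x + 2) + x; the x² terms cancel, leaving (4x + 2)/(√(x²+4x + 2)+x) → 4/2 = 2.
Limit = 2.

Final answer: 2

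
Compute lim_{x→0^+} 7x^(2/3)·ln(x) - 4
The product is a 0·∞ indeterminate form at x → 0⁺.
Rewrite the product as 7·ln(x) / x^(-2/3) and apply L'Hôpital, or use the standard hierarchy x^(-2/3) ≫ |ln x| as x → 0⁺.
The indeterminate product → 0, so the limit = -4.

Final answer: -4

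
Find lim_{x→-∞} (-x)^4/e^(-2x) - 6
The quotient is an ∞/∞ indeterminate form as x → -∞.
Compare growth rates of the dominant terms (exponentials ≫ polynomials ≫ logarithms), or apply L'Hôpital's rule; the quotient → 0.
Adding the constant: 0 - 6 = -6. Limit = -6.

Final answer: -6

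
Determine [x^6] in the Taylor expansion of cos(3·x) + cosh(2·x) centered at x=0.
Expand to order 6: cos(3·x) + cosh(2·x) = -133·x^6/144 + 97·x^4/24 - 5·x^2/2 + 2 + O(x^7).
The coefficient of x^6 is -133/144.

Final answer: -133/144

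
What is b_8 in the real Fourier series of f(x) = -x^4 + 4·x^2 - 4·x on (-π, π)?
b_8 = (1/π) ∫_{-π}^{π} f(x)·sin(8x) dx.
Evaluate the integral (use parity and integration by parts as needed): b_8 = 1.

Final answer: 1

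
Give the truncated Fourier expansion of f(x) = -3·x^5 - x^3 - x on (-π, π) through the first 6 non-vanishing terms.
(-710 - 6·π^4 + 118·π^2)·sin(x) + (-14·π^2 + 22 + 3·π^4)·sin(2·x) + (-2·π^4 - 86/27 + 34·π^2/9)·sin(3·x) + (-11·π^2/8 + 65/64 + 3·π^4/2)·sin(4·x) + (-6·π^4/5 - 334/625 + 14·π^2/25)·sin(5·x) + (-2·π^2/9 + 10/27 + π^4)·sin(6·x)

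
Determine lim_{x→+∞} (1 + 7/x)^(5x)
As x → +∞: write (1 + 7/x)^(5x) = ((1 + 7/x)^x)^5 → (e^7)^5 = e^35.
Limit = e^(35).

Final answer: e^(35)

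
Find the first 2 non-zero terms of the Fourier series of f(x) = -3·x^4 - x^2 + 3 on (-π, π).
(-140 + 24·π^2)·cos(x) - 3·π^4/5 - π^2/3 + 3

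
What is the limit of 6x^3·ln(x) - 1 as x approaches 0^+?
The product is a 0·∞ indeterminate form at x → 0⁺.
Rewrite the product as 6·ln(x) / x^(-3) and apply L'Hôpital, or use the standard hierarchy x^(-3) ≫ |ln x| as x → 0⁺.
The indeterminate product → 0, so the limit = -1.

Final answer: -1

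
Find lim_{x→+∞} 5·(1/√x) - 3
Evaluate the dominant behaviour as x → +∞; each term tends to a finite value or vanishes.
Limit = -3.

Final answer: -3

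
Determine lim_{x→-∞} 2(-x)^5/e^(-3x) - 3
The quotient is an ∞/∞ indeterminate form as x → -∞.
Compare growth rates of the dominant terms (exponentials ≫ polynomials ≫ logarithms), or apply L'Hôpital's rule; the quotient → 0.
Adding the constant: 0 - 3 = -3. Limit = -3.

Final answer: -3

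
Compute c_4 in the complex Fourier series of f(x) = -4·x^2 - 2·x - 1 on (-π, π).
Compute the real Fourier coefficients first: a_4 = -1, b_4 = 1.
Then c_4 = (a_4 − i·b_4)/2 = -1/2 - i/2.

Final answer: -1/2 - i/2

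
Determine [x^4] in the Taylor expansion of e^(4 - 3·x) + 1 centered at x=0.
Expand to order 4: e^(4 - 3·x) + 1 = 27·x^4·e^(4)/8 - 9·x^3·e^(4)/2 + 9·x^2·e^(4)/2 - 3·x·e^(4) + 1 + e^(4) + O(x^5).
The coefficient of x^4 is 27·e^(4)/8.

Final answer: 27·e^(4)/8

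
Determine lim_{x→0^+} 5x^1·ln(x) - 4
The product is a 0·∞ indeterminate form at x → 0⁺.
Rewrite the product as 5·ln(x) / x^(-1) and apply L'Hôpital, or use the standard hierarchy x^(-1) ≫ |ln x| as x → 0⁺.
The indeterminate product → 0, so the limit = -4.

Final answer: -4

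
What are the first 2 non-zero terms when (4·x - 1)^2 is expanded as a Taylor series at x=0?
1 - 8·x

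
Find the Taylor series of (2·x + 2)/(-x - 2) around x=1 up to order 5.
-4/3 - 2·(x - 1)/9 + 2·(x - 1)^2/27 - 2·(x - 1)^3/81 + 2·(x - 1)^4/243 - 2·(x - 1)^5/729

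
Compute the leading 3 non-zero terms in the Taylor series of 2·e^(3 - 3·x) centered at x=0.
9·x^2·e^(3) - 6·x·e^(3) + 2·e^(3)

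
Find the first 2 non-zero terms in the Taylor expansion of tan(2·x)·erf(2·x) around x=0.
704·x^6/(45·√(π)) + 8·x^2/√(π)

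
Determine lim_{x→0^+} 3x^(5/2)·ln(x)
This is a 0·∞ indeterminate form at x → 0⁺.
Rewrite the product as 3·ln(x) / x^(-5/2) and apply L'Hôpital, or use the standard hierarchy x^(-5/2) ≫ |ln x| as x → 0⁺.
The indeterminate product → 0, so the limit = 0.

Final answer: 0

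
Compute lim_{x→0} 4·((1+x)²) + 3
Direct substitution at x = 0 gives 7.

Final answer: 7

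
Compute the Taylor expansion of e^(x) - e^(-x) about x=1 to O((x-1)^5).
(-1 + e^(2))·e^(-1) + (1 + e^(2))·e^(-1)·(x - 1) + (-1 + e^(2))·e^(-1)·(x - 1)^2/2 + (1 + e^(2))·e^(-1)·(x - 1)^3/6 + (-1 + e^(2))·e^(-1)·(x - 1)^4/24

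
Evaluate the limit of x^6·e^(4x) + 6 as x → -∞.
The product is a 0·∞ indeterminate form at x → -∞.
Rewrite the product as x^6 / e^(-4x) (an ∞/∞ form) and apply L'Hôpital, or use the standard hierarchy e^(4|x|) ≫ |x^6| as x → -∞.
The indeterminate product → 0, so the limit = 6.

Final answer: 6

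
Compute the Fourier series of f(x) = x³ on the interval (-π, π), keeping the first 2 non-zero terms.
(-12 + 2·π^2)·sin(x) + (3/2 - π^2)·sin(2·x)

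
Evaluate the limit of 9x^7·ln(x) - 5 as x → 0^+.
The product is a 0·∞ indeterminate form at x → 0⁺.
Rewrite the product as 9·ln(x) / x^(-7) and apply L'Hôpital, or use the standard hierarchy x^(-7) ≫ |ln x| as x → 0⁺.
The indeterminate product → 0, so the limit = -5.

Final answer: -5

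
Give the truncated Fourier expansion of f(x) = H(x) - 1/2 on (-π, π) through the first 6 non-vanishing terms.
2·sin(x)/π + 2·sin(3·x)/(3·π) + 2·sin(5·x)/(5·π) + 2·sin(7·x)/(7·π) + 2·sin(9·x)/(9·π) + 2·sin(11·x)/(11·π)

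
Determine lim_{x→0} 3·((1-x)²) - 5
Direct substitution at x = 0 gives -2.

Final answer: -2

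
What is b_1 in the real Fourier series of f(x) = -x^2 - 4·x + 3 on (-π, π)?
b_1 = (1/π) ∫_{-π}^{π} f(x)·sin(1x) dx.
Evaluate the integral (use parity and integration by parts as needed): b_1 = -8.

Final answer: -8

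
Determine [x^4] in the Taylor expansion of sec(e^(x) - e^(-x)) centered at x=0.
4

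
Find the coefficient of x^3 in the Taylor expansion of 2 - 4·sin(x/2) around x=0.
Expand to order 3: 2 - 4·sin(x/2) = x^3/12 - 2·x + 2 + O(x^4).
The coefficient of x^3 is 1/12.

Final answer: 1/12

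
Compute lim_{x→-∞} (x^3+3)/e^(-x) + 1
The quotient is an ∞/∞ indeterminate form as x → -∞.
Compare growth rates of the dominant terms (exponentials ≫ polynomials ≫ logarithms), or apply L'Hôpital's rule; the quotient → 0.
Adding the constant: 0 + 1 = 1. Limit = 1.

Final answer: 1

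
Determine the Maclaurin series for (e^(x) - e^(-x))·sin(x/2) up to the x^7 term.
11·x^6/5760 + x^4/8 + x^2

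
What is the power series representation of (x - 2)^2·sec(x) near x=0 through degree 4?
4·x^4/3 - 2·x^3 + 3·x^2 - 4·x + 4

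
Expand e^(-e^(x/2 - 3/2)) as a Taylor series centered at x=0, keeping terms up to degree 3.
x^3·(-e^(-3/2 - e^(-3/2))/48 - e^(-9/2 - e^(-3/2))/48 + e^(-3 - e^(-3/2))/16) + x^2·(-e^(-3/2 - e^(-3/2))/8 + e^(-3 - e^(-3/2))/8) - x·e^(-3/2 - e^(-3/2))/2 + e^(-e^(-3/2))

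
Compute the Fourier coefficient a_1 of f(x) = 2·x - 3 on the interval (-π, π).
a_1 = (1/π) ∫_{-π}^{π} f(x)·cos(1x) dx.
Evaluate the integral (use parity and integration by parts as needed): a_1 = 0.

Final answer: 0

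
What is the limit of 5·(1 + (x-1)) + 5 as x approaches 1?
Direct substitution at x = 1 gives 10.

Final answer: 10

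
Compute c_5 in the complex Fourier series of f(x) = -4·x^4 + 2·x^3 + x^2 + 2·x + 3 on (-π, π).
Compute the real Fourier coefficients first: a_5 = -292/625 + 32·π^2/25, b_5 = 76/125 + 4·π^2/5.
Then c_5 = (a_5 − i·b_5)/2 = -146/625 + 16·π^2/25 - 2·i·π^2/5 - 38·i/125.

Final answer: -146/625 + 16·π^2/25 - 2·i·π^2/5 - 38·i/125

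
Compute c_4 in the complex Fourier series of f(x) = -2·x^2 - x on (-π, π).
Compute the real Fourier coefficients first: a_4 = -1/2, b_4 = 1/2.
Then c_4 = (a_4 − i·b_4)/2 = -1/4 - i/4.

Final answer: -1/4 - i/4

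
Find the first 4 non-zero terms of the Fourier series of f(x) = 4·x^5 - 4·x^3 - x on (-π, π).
(-168·π^2 + 8·π^4 + 1006)·sin(x) + (-4·π^4 - 35 + 24·π^2)·sin(2·x) + (-232·π^2/27 + 410/81 + 8·π^4/3)·sin(3·x) + (-2·π^4 - 19/16 + 9·π^2/2)·sin(4·x)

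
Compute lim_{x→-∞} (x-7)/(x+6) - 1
Evaluate the dominant behaviour as x → -∞; each term tends to a finite value or vanishes.
Limit = 0.

Final answer: 0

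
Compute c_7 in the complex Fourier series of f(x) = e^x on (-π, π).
Compute the real Fourier coefficients first: a_7 = (1 - e^(2·π))·e^(-π)/(50·π), b_7 = (-7 + 7·e^(2·π))·e^(-π)/(50·π).
Then c_7 = (a_7 − i·b_7)/2 = -e^(π)/(100·π) + e^(-π)/(100·π) - 7·i·e^(π)/(100·π) + 7·i·e^(-π)/(100·π).

Final answer: -e^(π)/(100·π) + e^(-π)/(100·π) - 7·i·e^(π)/(100·π) + 7·i·e^(-π)/(100·π)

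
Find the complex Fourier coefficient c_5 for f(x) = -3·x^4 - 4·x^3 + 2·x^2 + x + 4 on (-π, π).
Compute the real Fourier coefficients first: a_5 = -344/625 + 24·π^2/25, b_5 = 98/125 - 8·π^2/5.
Then c_5 = (a_5 − i·b_5)/2 = -172/625 + 12·π^2/25 - 49·i/125 + 4·i·π^2/5.

Final answer: -172/625 + 12·π^2/25 - 49·i/125 + 4·i·π^2/5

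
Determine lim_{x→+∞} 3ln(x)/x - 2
The quotient is an ∞/∞ indeterminate form as x → +∞.
The polynomial denominator x dominates the logarithmic numerator (any positive power of x ≫ ln(x) as x → ∞), so the quotient → 0.
Adding the constant: 0 - 2 = -2. Limit = -2.

Final answer: -2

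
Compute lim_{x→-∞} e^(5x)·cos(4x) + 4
Evaluate the dominant behaviour as x → -∞; each term tends to a finite value or vanishes.
Limit = 4.

Final answer: 4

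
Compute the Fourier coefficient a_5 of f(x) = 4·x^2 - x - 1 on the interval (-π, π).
a_5 = (1/π) ∫_{-π}^{π} f(x)·cos(5x) dx.
Evaluate the integral (use parity and integration by parts as needed): a_5 = -16/25.

Final answer: -16/25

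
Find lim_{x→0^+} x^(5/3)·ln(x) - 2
The product is a 0·∞ indeterminate form at x → 0⁺.
Rewrite the product as ln(x) / x^(-5/3) and apply L'Hôpital, or use the standard hierarchy x^(-5/3) ≫ |ln x| as x → 0⁺.
The indeterminate product → 0, so the limit = -2.

Final answer: -2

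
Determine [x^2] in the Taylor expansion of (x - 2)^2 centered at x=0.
Expand to order 2: (x - 2)^2 = x^2 - 4·x + 4 + O(x^3).
The coefficient of x^2 is 1.

Final answer: 1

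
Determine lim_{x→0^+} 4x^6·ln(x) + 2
The product is a 0·∞ indeterminate form at x → 0⁺.
Rewrite the product as 4·ln(x) / x^(-6) and apply L'Hôpital, or use the standard hierarchy x^(-6) ≫ |ln x| as x → 0⁺.
The indeterminate product → 0, so the limit = 2.

Final answer: 2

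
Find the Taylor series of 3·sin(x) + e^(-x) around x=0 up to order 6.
x^6/720 + x^5/60 + x^4/24 - 2·x^3/3 + x^2/2 + 2·x + 1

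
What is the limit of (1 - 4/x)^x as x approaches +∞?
As x → +∞: this is the defining limit (1 - 4/x)^x → e^(-4).
Limit = e^(-4).

Final answer: e^(-4)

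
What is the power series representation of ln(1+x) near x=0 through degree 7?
x^7/7 - x^6/6 + x^5/5 - x^4/4 + x^3/3 - x^2/2 + x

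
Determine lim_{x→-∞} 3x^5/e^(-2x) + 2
The quotient is an ∞/∞ indeterminate form as x → -∞.
Compare growth rates of the dominant terms (exponentials ≫ polynomials ≫ logarithms), or apply L'Hôpital's rule; the quotient → 0.
Adding the constant: 0 + 2 = 2. Limit = 2.

Final answer: 2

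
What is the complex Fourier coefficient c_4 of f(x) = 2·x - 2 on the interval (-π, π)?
Compute the real Fourier coefficients first: a_4 = 0, b_4 = -1.
Then c_4 = (a_4 − i·b_4)/2 = i/2.

Final answer: i/2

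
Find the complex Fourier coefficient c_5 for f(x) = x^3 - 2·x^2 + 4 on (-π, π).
Compute the real Fourier coefficients first: a_5 = 8/25, b_5 = -12/125 + 2·π^2/5.
Then c_5 = (a_5 − i·b_5)/2 = 4/25 - i·π^2/5 + 6·i/125.

Final answer: 4/25 - i·π^2/5 + 6·i/125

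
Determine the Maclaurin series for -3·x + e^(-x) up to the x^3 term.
-x^3/6 + x^2/2 - 4·x + 1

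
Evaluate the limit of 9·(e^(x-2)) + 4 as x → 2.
Direct substitution at x = 2 gives 13.

Final answer: 13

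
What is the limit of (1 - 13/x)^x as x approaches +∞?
As x → +∞: this is the defining limit (1 - 13/x)^x → e^(-13).
Limit = e^(-13).

Final answer: e^(-13)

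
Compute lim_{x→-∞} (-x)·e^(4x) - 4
The product is a 0·∞ indeterminate form at x → -∞.
Rewrite the product as (-x) / e^(-4x) (an ∞/∞ form) and apply L'Hôpital, or use the standard hierarchy e^(4|x|) ≫ |(-x)| as x → -∞.
The indeterminate product → 0, so the limit = -4.

Final answer: -4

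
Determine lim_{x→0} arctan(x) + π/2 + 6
Direct substitution at x = 0 gives π/2 + 6.

Final answer: π/2 + 6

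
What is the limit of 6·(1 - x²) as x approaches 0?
Direct substitution at x = 0 gives 6.

Final answer: 6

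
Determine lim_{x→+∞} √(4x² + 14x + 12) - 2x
As x → +∞: multiply by the conjugate to get (14x+12)/(√(4x²+14x+12)+2x); the denominator ~ 4x, so the limit is 14/4 = 7/2.
Limit = 7/2.

Final answer: 7/2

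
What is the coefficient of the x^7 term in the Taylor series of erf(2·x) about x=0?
Expand to order 7: erf(2·x) = -128·x^7/(21·√(π)) + 32·x^5/(5·√(π)) - 16·x^3/(3·√(π)) + 4·x/√(π) + O(x^8).
The coefficient of x^7 is -128/(21·√(π)).

Final answer: -128/(21·√(π))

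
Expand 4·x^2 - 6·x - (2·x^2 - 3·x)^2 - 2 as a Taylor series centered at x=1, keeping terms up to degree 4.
-5 + 4·(x - 1) + 7·(x - 1)^2 - 4·(x - 1)^3 - 4·(x - 1)^4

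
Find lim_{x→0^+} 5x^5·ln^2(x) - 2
The product is a 0·∞ indeterminate form at x → 0⁺.
Rewrite the product as 5·ln^2(x) / x^(-5) and apply L'Hôpital, or use the standard hierarchy x^(-5) ≫ |ln x|^2 as x → 0⁺.
The indeterminate product → 0, so the limit = -2.

Final answer: -2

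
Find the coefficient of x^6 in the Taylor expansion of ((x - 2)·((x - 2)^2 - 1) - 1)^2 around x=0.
Expand to order 6: ((x - 2)·((x - 2)^2 - 1) - 1)^2 = x^6 - 12·x^5 + 58·x^4 - 146·x^3 + 205·x^2 - 154·x + 49 + O(x^7).
The coefficient of x^6 is 1.

Final answer: 1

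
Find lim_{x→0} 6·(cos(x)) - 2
Direct substitution at x = 0 gives 4.

Final answer: 4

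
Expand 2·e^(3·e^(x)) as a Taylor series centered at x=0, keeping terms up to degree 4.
103·x^4·e^(3)/4 + 19·x^3·e^(3) + 12·x^2·e^(3) + 6·x·e^(3) + 2·e^(3)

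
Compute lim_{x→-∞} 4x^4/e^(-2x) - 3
The quotient is an ∞/∞ indeterminate form as x → -∞.
Compare growth rates of the dominant terms (exponentials ≫ polynomials ≫ logarithms), or apply L'Hôpital's rule; the quotient → 0.
Adding the constant: 0 - 3 = -3. Limit = -3.

Final answer: -3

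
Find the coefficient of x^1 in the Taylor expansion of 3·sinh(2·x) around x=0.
Expand to order 1: 3·sinh(2·x) = 6·x + O(x^2).
The coefficient of x^1 is 6.

Final answer: 6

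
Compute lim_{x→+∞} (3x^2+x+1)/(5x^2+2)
This is an ∞/∞ indeterminate form as x → +∞.
Divide numerator and denominator by x^2 and let the lower-order terms vanish; the leading terms give 3/5.
Limit = 3/5.

Final answer: 3/5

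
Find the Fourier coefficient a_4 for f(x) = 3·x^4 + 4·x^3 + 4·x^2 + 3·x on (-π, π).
a_4 = (1/π) ∫_{-π}^{π} f(x)·cos(4x) dx.
Evaluate the integral (use parity and integration by parts as needed): a_4 = 7/16 + 3·π^2/2.

Final answer: 7/16 + 3·π^2/2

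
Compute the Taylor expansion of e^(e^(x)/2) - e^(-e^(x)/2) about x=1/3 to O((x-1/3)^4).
(-1 + e^(e^(1/3)))·e^(-e^(1/3)/2) + (e^(1/3) + e^(1/3)·e^(e^(1/3)))·e^(-e^(1/3)/2)·(x - 1/3)/2 + (-e^(2/3) + 2·e^(1/3) + e^(2/3)·e^(e^(1/3)) + 2·e^(1/3)·e^(e^(1/3)))·e^(-e^(1/3)/2)·(x - 1/3)^2/8 + (-6·e^(2/3) + e + 4·e^(1/3) + e·e^(e^(1/3)) + 4·e^(1/3)·e^(e^(1/3)) + 6·e^(2/3)·e^(e^(1/3)))·e^(-e^(1/3)/2)·(x - 1/3)^3/48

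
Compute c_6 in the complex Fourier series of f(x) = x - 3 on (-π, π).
Compute the real Fourier coefficients first: a_6 = 0, b_6 = -1/3.
Then c_6 = (a_6 − i·b_6)/2 = i/6.

Final answer: i/6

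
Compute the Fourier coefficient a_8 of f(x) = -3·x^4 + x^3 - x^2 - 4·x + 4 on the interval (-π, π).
a_8 = (1/π) ∫_{-π}^{π} f(x)·cos(8x) dx.
Evaluate the integral (use parity and integration by parts as needed): a_8 = -3·π^2/8 - 7/256.

Final answer: -3·π^2/8 - 7/256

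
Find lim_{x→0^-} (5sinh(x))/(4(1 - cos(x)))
Both numerator and denominator → 0 as x → 0^-; this is a 0/0 indeterminate form.
Expand each to leading order near x = 0: numerator ~ 5·x, denominator ~ 2·x^2.
The limit of the ratio is -∞.

Final answer: -∞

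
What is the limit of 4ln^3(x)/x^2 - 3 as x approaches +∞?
The quotient is an ∞/∞ indeterminate form as x → +∞.
The polynomial denominator x^2 dominates the logarithmic numerator (any positive power of x ≫ ln^3(x) as x → ∞), so the quotient → 0.
Adding the constant: 0 - 3 = -3. Limit = -3.

Final answer: -3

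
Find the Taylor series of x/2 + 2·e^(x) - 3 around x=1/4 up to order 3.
-23/8 + 2·e^(1/4) + (1/2 + 2·e^(1/4))·(x - 1/4) + e^(1/4)·(x - 1/4)^2 + e^(1/4)·(x - 1/4)^3/3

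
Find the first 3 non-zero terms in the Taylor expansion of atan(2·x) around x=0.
32·x^5/5 - 8·x^3/3 + 2·x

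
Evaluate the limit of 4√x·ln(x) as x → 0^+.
This is a 0·∞ indeterminate form at x → 0⁺.
Rewrite the product as 4·ln(x) / x^(-1/2) and apply L'Hôpital, or use the standard hierarchy x^(-1/2) ≫ |ln x| as x → 0⁺.
The indeterminate product → 0, so the limit = 0.

Final answer: 0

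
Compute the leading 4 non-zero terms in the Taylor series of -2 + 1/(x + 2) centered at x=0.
-x^3/16 + x^2/8 - x/4 - 3/2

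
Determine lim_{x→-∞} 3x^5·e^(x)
This is a 0·∞ indeterminate form at x → -∞.
Rewrite the product as 3x^5 / e^(-x) (an ∞/∞ form) and apply L'Hôpital, or use the standard hierarchy e^(|x|) ≫ |x^5| as x → -∞.
The indeterminate product → 0, so the limit = 0.

Final answer: 0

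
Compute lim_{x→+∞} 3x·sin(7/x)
As x → +∞: let u = 7/x → 0⁺; then 3·x·sin(7/x) = 3·7·sin(u)/u → 3·7·1 = 21.
Limit = 21.

Final answer: 21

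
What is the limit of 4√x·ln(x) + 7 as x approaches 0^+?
The product is a 0·∞ indeterminate form at x → 0⁺.
Rewrite the product as 4·ln(x) / x^(-1/2) and apply L'Hôpital, or use the standard hierarchy x^(-1/2) ≫ |ln x| as x → 0⁺.
The indeterminate product → 0, so the limit = 7.

Final answer: 7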